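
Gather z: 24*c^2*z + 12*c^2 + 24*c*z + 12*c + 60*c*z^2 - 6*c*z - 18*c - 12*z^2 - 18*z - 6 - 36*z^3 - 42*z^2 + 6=12*c^2 - 6*c - 36*z^3 + z^2*(60*c - 54) + z*(24*c^2 + 18*c - 18)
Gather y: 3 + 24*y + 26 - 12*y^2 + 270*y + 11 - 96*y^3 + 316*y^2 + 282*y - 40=-96*y^3 + 304*y^2 + 576*y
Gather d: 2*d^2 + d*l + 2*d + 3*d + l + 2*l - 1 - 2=2*d^2 + d*(l + 5) + 3*l - 3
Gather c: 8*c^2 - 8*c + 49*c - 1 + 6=8*c^2 + 41*c + 5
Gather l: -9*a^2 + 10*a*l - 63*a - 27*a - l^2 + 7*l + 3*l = -9*a^2 - 90*a - l^2 + l*(10*a + 10)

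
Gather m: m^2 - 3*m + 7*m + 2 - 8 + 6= m^2 + 4*m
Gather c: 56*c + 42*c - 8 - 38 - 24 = 98*c - 70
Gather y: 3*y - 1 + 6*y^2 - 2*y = 6*y^2 + y - 1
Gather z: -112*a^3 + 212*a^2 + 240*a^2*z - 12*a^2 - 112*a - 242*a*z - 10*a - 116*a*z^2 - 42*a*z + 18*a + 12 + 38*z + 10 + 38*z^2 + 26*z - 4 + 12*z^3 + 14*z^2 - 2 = -112*a^3 + 200*a^2 - 104*a + 12*z^3 + z^2*(52 - 116*a) + z*(240*a^2 - 284*a + 64) + 16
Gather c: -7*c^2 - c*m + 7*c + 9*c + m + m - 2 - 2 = -7*c^2 + c*(16 - m) + 2*m - 4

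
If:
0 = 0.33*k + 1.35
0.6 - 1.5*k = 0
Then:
No Solution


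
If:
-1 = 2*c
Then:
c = -1/2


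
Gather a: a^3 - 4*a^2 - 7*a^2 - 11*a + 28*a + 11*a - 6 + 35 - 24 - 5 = a^3 - 11*a^2 + 28*a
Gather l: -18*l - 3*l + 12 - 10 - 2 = -21*l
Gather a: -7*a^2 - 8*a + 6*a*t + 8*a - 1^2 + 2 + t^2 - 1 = -7*a^2 + 6*a*t + t^2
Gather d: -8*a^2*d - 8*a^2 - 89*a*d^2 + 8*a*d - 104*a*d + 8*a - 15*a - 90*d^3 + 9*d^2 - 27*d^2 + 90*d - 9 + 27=-8*a^2 - 7*a - 90*d^3 + d^2*(-89*a - 18) + d*(-8*a^2 - 96*a + 90) + 18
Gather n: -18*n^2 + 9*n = -18*n^2 + 9*n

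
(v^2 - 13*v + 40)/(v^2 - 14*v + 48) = (v - 5)/(v - 6)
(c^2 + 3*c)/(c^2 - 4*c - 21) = c/(c - 7)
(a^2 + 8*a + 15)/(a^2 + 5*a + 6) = (a + 5)/(a + 2)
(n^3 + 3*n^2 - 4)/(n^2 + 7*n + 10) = (n^2 + n - 2)/(n + 5)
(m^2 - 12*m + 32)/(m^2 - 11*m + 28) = (m - 8)/(m - 7)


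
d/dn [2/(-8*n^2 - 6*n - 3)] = 4*(8*n + 3)/(8*n^2 + 6*n + 3)^2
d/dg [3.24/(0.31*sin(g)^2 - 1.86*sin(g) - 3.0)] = (6.0264 - 2.0088*sin(g))*cos(g)/(-0.31*sin(g)^2 + 1.86*sin(g) + 3.0)^2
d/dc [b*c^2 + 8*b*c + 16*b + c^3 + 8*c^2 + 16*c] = 2*b*c + 8*b + 3*c^2 + 16*c + 16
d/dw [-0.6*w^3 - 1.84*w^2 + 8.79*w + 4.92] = -1.8*w^2 - 3.68*w + 8.79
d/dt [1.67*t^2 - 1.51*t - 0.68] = 3.34*t - 1.51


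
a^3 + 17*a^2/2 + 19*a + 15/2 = (a + 1/2)*(a + 3)*(a + 5)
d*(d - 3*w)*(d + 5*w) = d^3 + 2*d^2*w - 15*d*w^2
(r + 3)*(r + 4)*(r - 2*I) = r^3 + 7*r^2 - 2*I*r^2 + 12*r - 14*I*r - 24*I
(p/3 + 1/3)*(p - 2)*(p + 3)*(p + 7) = p^4/3 + 3*p^3 + 3*p^2 - 41*p/3 - 14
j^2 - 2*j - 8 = (j - 4)*(j + 2)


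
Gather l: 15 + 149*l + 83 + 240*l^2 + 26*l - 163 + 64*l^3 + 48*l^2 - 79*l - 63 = 64*l^3 + 288*l^2 + 96*l - 128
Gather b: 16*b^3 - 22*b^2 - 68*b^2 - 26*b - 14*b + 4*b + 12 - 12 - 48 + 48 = 16*b^3 - 90*b^2 - 36*b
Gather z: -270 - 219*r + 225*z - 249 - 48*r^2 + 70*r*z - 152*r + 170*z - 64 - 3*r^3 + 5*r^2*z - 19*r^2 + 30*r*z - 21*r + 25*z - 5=-3*r^3 - 67*r^2 - 392*r + z*(5*r^2 + 100*r + 420) - 588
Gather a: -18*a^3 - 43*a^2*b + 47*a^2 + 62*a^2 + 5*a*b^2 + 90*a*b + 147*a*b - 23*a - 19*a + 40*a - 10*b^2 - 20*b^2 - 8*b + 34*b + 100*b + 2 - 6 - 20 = -18*a^3 + a^2*(109 - 43*b) + a*(5*b^2 + 237*b - 2) - 30*b^2 + 126*b - 24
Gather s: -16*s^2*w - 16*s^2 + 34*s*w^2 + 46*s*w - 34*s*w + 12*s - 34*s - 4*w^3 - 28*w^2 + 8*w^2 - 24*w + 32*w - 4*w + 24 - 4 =s^2*(-16*w - 16) + s*(34*w^2 + 12*w - 22) - 4*w^3 - 20*w^2 + 4*w + 20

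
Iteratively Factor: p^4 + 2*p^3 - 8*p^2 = (p)*(p^3 + 2*p^2 - 8*p) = p^2*(p^2 + 2*p - 8) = p^2*(p - 2)*(p + 4)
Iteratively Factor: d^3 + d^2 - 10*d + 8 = (d - 1)*(d^2 + 2*d - 8) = (d - 2)*(d - 1)*(d + 4)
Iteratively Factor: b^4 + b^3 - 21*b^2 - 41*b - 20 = (b + 4)*(b^3 - 3*b^2 - 9*b - 5) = (b + 1)*(b + 4)*(b^2 - 4*b - 5) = (b + 1)^2*(b + 4)*(b - 5)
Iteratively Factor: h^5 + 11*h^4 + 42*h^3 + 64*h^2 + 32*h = (h + 4)*(h^4 + 7*h^3 + 14*h^2 + 8*h) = (h + 4)^2*(h^3 + 3*h^2 + 2*h) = h*(h + 4)^2*(h^2 + 3*h + 2) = h*(h + 1)*(h + 4)^2*(h + 2)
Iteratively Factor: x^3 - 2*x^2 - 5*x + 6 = (x - 1)*(x^2 - x - 6) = (x - 1)*(x + 2)*(x - 3)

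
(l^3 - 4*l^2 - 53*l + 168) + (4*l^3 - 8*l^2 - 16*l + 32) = 5*l^3 - 12*l^2 - 69*l + 200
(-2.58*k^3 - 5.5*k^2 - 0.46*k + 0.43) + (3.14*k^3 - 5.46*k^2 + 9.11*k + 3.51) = 0.56*k^3 - 10.96*k^2 + 8.65*k + 3.94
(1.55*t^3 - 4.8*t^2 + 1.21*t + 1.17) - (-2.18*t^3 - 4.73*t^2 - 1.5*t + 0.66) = 3.73*t^3 - 0.0699999999999994*t^2 + 2.71*t + 0.51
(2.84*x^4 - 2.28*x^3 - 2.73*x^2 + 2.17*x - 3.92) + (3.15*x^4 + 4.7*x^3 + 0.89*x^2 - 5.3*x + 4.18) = 5.99*x^4 + 2.42*x^3 - 1.84*x^2 - 3.13*x + 0.26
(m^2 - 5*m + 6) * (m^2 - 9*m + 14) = m^4 - 14*m^3 + 65*m^2 - 124*m + 84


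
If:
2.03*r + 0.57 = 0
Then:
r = -0.28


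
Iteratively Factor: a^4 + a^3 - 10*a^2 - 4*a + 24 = (a - 2)*(a^3 + 3*a^2 - 4*a - 12) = (a - 2)*(a + 2)*(a^2 + a - 6) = (a - 2)*(a + 2)*(a + 3)*(a - 2)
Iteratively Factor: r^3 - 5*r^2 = (r)*(r^2 - 5*r) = r*(r - 5)*(r)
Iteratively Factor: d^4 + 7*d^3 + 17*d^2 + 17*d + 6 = (d + 1)*(d^3 + 6*d^2 + 11*d + 6) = (d + 1)*(d + 2)*(d^2 + 4*d + 3) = (d + 1)*(d + 2)*(d + 3)*(d + 1)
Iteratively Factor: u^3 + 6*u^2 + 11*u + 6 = (u + 1)*(u^2 + 5*u + 6) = (u + 1)*(u + 3)*(u + 2)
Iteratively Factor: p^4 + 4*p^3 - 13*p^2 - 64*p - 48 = (p + 3)*(p^3 + p^2 - 16*p - 16) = (p + 3)*(p + 4)*(p^2 - 3*p - 4) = (p + 1)*(p + 3)*(p + 4)*(p - 4)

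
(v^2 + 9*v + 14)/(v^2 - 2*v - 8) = (v + 7)/(v - 4)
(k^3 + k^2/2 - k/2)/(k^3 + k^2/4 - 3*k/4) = 2*(2*k - 1)/(4*k - 3)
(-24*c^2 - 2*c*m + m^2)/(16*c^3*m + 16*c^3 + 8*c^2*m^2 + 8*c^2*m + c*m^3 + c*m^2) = (-6*c + m)/(c*(4*c*m + 4*c + m^2 + m))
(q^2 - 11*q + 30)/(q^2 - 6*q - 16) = (-q^2 + 11*q - 30)/(-q^2 + 6*q + 16)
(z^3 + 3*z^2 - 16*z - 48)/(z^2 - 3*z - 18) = (z^2 - 16)/(z - 6)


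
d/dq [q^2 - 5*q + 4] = 2*q - 5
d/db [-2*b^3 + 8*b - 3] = 8 - 6*b^2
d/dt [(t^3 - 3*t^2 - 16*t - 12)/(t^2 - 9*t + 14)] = (t^4 - 18*t^3 + 85*t^2 - 60*t - 332)/(t^4 - 18*t^3 + 109*t^2 - 252*t + 196)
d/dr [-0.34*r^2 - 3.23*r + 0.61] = -0.68*r - 3.23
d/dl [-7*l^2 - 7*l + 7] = -14*l - 7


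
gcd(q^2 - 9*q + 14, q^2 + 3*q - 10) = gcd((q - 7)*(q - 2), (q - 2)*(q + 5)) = q - 2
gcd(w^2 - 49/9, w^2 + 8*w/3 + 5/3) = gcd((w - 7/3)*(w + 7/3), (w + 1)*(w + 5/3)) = 1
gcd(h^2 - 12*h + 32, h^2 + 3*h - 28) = h - 4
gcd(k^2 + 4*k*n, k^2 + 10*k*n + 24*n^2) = k + 4*n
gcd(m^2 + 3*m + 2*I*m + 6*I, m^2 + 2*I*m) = m + 2*I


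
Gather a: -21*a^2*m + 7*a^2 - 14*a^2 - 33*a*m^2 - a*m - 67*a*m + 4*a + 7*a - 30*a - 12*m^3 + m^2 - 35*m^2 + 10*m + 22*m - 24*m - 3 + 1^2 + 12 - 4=a^2*(-21*m - 7) + a*(-33*m^2 - 68*m - 19) - 12*m^3 - 34*m^2 + 8*m + 6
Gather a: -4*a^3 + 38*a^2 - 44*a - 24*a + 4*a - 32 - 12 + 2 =-4*a^3 + 38*a^2 - 64*a - 42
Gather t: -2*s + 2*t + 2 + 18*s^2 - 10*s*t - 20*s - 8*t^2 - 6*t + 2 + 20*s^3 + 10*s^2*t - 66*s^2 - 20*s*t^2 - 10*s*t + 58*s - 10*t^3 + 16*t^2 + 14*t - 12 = 20*s^3 - 48*s^2 + 36*s - 10*t^3 + t^2*(8 - 20*s) + t*(10*s^2 - 20*s + 10) - 8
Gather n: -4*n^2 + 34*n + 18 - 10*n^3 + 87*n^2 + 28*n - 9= -10*n^3 + 83*n^2 + 62*n + 9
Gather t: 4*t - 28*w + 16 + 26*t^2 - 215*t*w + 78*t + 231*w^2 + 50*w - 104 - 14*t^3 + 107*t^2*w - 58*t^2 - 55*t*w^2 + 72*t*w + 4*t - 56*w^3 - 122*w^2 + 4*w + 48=-14*t^3 + t^2*(107*w - 32) + t*(-55*w^2 - 143*w + 86) - 56*w^3 + 109*w^2 + 26*w - 40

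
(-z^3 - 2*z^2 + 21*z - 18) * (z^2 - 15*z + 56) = -z^5 + 13*z^4 - 5*z^3 - 445*z^2 + 1446*z - 1008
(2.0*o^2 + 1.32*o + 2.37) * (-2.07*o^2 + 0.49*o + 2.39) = -4.14*o^4 - 1.7524*o^3 + 0.5209*o^2 + 4.3161*o + 5.6643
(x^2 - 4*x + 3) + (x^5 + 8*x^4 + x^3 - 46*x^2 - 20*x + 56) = x^5 + 8*x^4 + x^3 - 45*x^2 - 24*x + 59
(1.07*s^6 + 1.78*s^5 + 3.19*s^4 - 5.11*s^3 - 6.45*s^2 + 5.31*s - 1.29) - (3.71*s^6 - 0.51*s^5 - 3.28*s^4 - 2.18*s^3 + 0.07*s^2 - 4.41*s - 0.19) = -2.64*s^6 + 2.29*s^5 + 6.47*s^4 - 2.93*s^3 - 6.52*s^2 + 9.72*s - 1.1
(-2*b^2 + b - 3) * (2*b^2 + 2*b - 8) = -4*b^4 - 2*b^3 + 12*b^2 - 14*b + 24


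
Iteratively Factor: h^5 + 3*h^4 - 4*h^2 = (h - 1)*(h^4 + 4*h^3 + 4*h^2) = h*(h - 1)*(h^3 + 4*h^2 + 4*h) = h*(h - 1)*(h + 2)*(h^2 + 2*h) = h*(h - 1)*(h + 2)^2*(h)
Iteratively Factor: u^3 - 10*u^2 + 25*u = (u - 5)*(u^2 - 5*u) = (u - 5)^2*(u)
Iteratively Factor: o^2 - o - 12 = (o + 3)*(o - 4)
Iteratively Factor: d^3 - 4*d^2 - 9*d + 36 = (d - 4)*(d^2 - 9) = (d - 4)*(d - 3)*(d + 3)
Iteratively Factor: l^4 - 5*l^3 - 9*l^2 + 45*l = (l - 5)*(l^3 - 9*l) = l*(l - 5)*(l^2 - 9) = l*(l - 5)*(l - 3)*(l + 3)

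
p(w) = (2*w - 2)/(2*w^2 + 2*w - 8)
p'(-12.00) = -0.01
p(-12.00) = -0.10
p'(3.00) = -0.09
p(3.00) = 0.25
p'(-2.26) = -9.51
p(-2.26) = 2.83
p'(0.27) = -0.19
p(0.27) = 0.20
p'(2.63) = -0.15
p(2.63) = 0.29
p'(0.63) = -0.24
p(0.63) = 0.12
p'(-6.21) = -0.07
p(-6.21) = -0.25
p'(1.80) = -2.44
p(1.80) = 0.77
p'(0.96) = -0.45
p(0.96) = 0.02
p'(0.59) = -0.23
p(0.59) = 0.13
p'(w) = (-4*w - 2)*(2*w - 2)/(2*w^2 + 2*w - 8)^2 + 2/(2*w^2 + 2*w - 8)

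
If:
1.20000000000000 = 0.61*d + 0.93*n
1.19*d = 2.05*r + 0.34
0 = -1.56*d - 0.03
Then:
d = -0.02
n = 1.30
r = -0.18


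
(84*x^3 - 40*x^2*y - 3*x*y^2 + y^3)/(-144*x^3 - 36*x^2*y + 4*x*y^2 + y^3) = (-14*x^2 + 9*x*y - y^2)/(24*x^2 + 2*x*y - y^2)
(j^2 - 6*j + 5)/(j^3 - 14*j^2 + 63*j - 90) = (j - 1)/(j^2 - 9*j + 18)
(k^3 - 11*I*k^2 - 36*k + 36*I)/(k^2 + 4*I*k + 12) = (k^2 - 9*I*k - 18)/(k + 6*I)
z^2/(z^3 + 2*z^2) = 1/(z + 2)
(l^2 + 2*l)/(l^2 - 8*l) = (l + 2)/(l - 8)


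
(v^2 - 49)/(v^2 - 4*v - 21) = (v + 7)/(v + 3)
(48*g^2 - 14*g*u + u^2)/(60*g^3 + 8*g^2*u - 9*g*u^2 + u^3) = (-8*g + u)/(-10*g^2 - 3*g*u + u^2)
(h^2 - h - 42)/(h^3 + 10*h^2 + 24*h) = (h - 7)/(h*(h + 4))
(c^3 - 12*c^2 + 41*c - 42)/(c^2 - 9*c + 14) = c - 3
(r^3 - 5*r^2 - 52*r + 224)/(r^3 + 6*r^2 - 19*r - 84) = (r - 8)/(r + 3)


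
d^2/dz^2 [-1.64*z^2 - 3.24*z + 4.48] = -3.28000000000000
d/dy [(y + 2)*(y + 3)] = 2*y + 5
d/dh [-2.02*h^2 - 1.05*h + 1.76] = -4.04*h - 1.05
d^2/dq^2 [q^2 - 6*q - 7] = 2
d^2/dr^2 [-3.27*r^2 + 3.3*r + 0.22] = -6.54000000000000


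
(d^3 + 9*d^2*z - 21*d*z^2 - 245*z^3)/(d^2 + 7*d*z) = d + 2*z - 35*z^2/d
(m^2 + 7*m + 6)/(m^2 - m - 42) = (m + 1)/(m - 7)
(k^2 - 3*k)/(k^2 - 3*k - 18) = k*(3 - k)/(-k^2 + 3*k + 18)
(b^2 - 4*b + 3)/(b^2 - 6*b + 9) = (b - 1)/(b - 3)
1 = 1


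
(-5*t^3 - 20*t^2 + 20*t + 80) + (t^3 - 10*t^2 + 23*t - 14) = -4*t^3 - 30*t^2 + 43*t + 66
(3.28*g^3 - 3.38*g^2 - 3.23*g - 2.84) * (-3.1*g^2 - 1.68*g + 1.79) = -10.168*g^5 + 4.9676*g^4 + 21.5626*g^3 + 8.1802*g^2 - 1.0105*g - 5.0836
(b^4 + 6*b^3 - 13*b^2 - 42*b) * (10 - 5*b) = -5*b^5 - 20*b^4 + 125*b^3 + 80*b^2 - 420*b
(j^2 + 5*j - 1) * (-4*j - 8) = -4*j^3 - 28*j^2 - 36*j + 8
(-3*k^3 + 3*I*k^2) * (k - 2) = -3*k^4 + 6*k^3 + 3*I*k^3 - 6*I*k^2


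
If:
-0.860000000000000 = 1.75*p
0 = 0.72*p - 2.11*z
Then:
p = -0.49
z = -0.17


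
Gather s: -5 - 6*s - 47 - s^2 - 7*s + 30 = -s^2 - 13*s - 22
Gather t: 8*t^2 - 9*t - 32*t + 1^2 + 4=8*t^2 - 41*t + 5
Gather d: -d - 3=-d - 3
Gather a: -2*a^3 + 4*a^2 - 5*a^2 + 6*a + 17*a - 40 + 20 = -2*a^3 - a^2 + 23*a - 20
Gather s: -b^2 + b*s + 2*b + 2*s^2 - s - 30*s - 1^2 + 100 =-b^2 + 2*b + 2*s^2 + s*(b - 31) + 99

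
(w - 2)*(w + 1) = w^2 - w - 2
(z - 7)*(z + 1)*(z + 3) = z^3 - 3*z^2 - 25*z - 21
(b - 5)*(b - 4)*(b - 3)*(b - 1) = b^4 - 13*b^3 + 59*b^2 - 107*b + 60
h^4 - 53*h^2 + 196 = (h - 7)*(h - 2)*(h + 2)*(h + 7)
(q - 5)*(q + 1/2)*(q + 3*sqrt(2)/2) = q^3 - 9*q^2/2 + 3*sqrt(2)*q^2/2 - 27*sqrt(2)*q/4 - 5*q/2 - 15*sqrt(2)/4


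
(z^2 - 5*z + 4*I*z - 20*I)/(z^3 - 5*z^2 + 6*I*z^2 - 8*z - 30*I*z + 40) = 1/(z + 2*I)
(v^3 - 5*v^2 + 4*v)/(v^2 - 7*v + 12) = v*(v - 1)/(v - 3)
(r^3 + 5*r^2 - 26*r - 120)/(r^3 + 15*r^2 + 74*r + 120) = (r - 5)/(r + 5)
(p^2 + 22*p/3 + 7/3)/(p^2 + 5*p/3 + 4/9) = 3*(p + 7)/(3*p + 4)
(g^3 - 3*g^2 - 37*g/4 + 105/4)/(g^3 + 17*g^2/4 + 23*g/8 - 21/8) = 2*(4*g^2 - 24*g + 35)/(8*g^2 + 10*g - 7)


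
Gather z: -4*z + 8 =8 - 4*z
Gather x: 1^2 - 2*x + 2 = 3 - 2*x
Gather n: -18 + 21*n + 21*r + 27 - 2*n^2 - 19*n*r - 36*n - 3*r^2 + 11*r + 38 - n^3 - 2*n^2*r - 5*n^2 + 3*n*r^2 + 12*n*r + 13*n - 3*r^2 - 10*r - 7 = -n^3 + n^2*(-2*r - 7) + n*(3*r^2 - 7*r - 2) - 6*r^2 + 22*r + 40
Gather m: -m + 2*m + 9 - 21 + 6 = m - 6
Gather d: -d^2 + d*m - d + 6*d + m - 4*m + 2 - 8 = -d^2 + d*(m + 5) - 3*m - 6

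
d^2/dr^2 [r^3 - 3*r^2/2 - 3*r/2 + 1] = 6*r - 3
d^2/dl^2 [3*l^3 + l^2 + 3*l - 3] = 18*l + 2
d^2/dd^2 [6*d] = 0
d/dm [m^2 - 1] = 2*m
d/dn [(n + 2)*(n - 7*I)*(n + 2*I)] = 3*n^2 + n*(4 - 10*I) + 14 - 10*I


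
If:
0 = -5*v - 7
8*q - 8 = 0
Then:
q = 1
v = -7/5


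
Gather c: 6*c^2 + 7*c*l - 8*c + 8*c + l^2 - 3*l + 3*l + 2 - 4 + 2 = 6*c^2 + 7*c*l + l^2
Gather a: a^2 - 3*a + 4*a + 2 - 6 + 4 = a^2 + a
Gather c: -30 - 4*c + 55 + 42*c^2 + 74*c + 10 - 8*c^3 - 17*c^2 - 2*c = -8*c^3 + 25*c^2 + 68*c + 35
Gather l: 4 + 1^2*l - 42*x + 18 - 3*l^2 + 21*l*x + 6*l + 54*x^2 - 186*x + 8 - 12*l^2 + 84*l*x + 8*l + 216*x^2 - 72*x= -15*l^2 + l*(105*x + 15) + 270*x^2 - 300*x + 30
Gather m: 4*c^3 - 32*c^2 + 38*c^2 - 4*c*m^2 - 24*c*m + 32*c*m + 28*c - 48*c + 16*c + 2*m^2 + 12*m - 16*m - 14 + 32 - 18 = 4*c^3 + 6*c^2 - 4*c + m^2*(2 - 4*c) + m*(8*c - 4)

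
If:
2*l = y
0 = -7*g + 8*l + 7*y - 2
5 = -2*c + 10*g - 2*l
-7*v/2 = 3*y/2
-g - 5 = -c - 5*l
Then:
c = 869/232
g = 157/116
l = 121/232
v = -363/812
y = 121/116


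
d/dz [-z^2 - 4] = -2*z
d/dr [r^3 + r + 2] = 3*r^2 + 1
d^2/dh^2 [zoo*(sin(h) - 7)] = zoo*sin(h)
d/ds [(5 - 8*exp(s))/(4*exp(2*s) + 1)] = 8*((8*exp(s) - 5)*exp(s) - 4*exp(2*s) - 1)*exp(s)/(4*exp(2*s) + 1)^2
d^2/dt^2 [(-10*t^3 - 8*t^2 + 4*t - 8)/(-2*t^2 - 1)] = 4*(-18*t^3 + 24*t^2 + 27*t - 4)/(8*t^6 + 12*t^4 + 6*t^2 + 1)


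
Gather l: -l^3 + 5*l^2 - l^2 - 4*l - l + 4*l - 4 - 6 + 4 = -l^3 + 4*l^2 - l - 6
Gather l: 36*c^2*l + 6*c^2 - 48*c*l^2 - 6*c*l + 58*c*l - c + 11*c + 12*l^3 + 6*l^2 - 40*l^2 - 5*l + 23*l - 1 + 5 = 6*c^2 + 10*c + 12*l^3 + l^2*(-48*c - 34) + l*(36*c^2 + 52*c + 18) + 4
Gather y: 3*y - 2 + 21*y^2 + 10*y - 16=21*y^2 + 13*y - 18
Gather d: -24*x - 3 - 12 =-24*x - 15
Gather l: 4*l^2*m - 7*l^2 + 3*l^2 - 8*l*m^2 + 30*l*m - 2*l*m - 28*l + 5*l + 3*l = l^2*(4*m - 4) + l*(-8*m^2 + 28*m - 20)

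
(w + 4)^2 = w^2 + 8*w + 16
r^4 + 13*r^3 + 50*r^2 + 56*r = r*(r + 2)*(r + 4)*(r + 7)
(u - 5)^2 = u^2 - 10*u + 25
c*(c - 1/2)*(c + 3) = c^3 + 5*c^2/2 - 3*c/2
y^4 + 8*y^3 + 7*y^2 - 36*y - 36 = (y - 2)*(y + 1)*(y + 3)*(y + 6)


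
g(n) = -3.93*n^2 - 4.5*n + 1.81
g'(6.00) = -51.66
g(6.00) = -166.67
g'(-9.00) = 66.24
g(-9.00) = -276.02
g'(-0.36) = -1.67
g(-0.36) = 2.92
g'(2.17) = -21.56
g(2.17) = -26.46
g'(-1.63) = 8.31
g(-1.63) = -1.30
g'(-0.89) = 2.50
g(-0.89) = 2.70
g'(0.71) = -10.08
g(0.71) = -3.37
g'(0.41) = -7.72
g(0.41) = -0.70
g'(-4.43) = 30.32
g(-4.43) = -55.38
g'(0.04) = -4.81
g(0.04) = 1.62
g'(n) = -7.86*n - 4.5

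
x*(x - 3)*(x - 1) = x^3 - 4*x^2 + 3*x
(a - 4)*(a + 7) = a^2 + 3*a - 28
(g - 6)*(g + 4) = g^2 - 2*g - 24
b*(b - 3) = b^2 - 3*b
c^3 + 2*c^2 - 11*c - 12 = (c - 3)*(c + 1)*(c + 4)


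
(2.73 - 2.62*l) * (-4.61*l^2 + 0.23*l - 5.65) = 12.0782*l^3 - 13.1879*l^2 + 15.4309*l - 15.4245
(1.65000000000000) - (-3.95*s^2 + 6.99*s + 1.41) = 3.95*s^2 - 6.99*s + 0.24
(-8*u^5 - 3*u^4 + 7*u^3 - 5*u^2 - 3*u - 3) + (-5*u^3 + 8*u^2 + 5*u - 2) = -8*u^5 - 3*u^4 + 2*u^3 + 3*u^2 + 2*u - 5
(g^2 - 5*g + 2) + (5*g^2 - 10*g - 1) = 6*g^2 - 15*g + 1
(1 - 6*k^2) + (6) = 7 - 6*k^2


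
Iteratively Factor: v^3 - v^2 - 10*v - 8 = (v - 4)*(v^2 + 3*v + 2) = (v - 4)*(v + 1)*(v + 2)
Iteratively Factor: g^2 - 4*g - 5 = (g - 5)*(g + 1)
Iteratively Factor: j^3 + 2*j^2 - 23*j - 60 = (j + 3)*(j^2 - j - 20) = (j + 3)*(j + 4)*(j - 5)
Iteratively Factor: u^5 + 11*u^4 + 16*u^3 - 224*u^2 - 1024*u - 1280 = (u - 5)*(u^4 + 16*u^3 + 96*u^2 + 256*u + 256) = (u - 5)*(u + 4)*(u^3 + 12*u^2 + 48*u + 64) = (u - 5)*(u + 4)^2*(u^2 + 8*u + 16) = (u - 5)*(u + 4)^3*(u + 4)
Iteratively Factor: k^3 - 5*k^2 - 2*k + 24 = (k - 4)*(k^2 - k - 6) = (k - 4)*(k - 3)*(k + 2)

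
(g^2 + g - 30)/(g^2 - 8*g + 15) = (g + 6)/(g - 3)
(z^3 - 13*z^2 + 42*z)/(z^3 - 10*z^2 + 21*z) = (z - 6)/(z - 3)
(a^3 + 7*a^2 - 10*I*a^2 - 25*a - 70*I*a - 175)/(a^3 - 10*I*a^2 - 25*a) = (a + 7)/a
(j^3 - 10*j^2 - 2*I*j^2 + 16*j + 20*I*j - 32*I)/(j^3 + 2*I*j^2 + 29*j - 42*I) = (j^2 - 10*j + 16)/(j^2 + 4*I*j + 21)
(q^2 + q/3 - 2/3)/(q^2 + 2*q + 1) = (q - 2/3)/(q + 1)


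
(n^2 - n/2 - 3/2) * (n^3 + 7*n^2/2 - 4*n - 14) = n^5 + 3*n^4 - 29*n^3/4 - 69*n^2/4 + 13*n + 21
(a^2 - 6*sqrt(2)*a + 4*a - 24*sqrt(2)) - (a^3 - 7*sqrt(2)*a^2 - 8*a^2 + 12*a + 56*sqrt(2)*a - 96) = -a^3 + 9*a^2 + 7*sqrt(2)*a^2 - 62*sqrt(2)*a - 8*a - 24*sqrt(2) + 96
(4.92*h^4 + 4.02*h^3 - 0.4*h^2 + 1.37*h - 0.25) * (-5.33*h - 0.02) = -26.2236*h^5 - 21.525*h^4 + 2.0516*h^3 - 7.2941*h^2 + 1.3051*h + 0.005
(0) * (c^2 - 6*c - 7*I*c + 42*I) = 0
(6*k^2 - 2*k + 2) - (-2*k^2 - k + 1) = 8*k^2 - k + 1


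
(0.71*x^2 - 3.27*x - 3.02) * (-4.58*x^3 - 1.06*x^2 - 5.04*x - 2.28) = -3.2518*x^5 + 14.224*x^4 + 13.7194*x^3 + 18.0632*x^2 + 22.6764*x + 6.8856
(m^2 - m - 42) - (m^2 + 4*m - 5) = -5*m - 37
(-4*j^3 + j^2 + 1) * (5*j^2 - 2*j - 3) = -20*j^5 + 13*j^4 + 10*j^3 + 2*j^2 - 2*j - 3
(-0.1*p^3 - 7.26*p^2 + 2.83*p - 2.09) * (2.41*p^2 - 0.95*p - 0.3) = -0.241*p^5 - 17.4016*p^4 + 13.7473*p^3 - 5.5474*p^2 + 1.1365*p + 0.627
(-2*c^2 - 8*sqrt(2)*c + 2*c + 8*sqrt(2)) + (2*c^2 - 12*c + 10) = -8*sqrt(2)*c - 10*c + 10 + 8*sqrt(2)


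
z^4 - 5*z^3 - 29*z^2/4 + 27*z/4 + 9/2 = (z - 6)*(z - 1)*(z + 1/2)*(z + 3/2)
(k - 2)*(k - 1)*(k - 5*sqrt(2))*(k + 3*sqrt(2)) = k^4 - 3*k^3 - 2*sqrt(2)*k^3 - 28*k^2 + 6*sqrt(2)*k^2 - 4*sqrt(2)*k + 90*k - 60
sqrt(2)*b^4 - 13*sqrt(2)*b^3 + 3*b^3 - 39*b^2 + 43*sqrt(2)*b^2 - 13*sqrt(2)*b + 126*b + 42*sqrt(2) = (b - 7)*(b - 6)*(b + sqrt(2))*(sqrt(2)*b + 1)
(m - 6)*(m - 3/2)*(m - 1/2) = m^3 - 8*m^2 + 51*m/4 - 9/2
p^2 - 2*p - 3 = (p - 3)*(p + 1)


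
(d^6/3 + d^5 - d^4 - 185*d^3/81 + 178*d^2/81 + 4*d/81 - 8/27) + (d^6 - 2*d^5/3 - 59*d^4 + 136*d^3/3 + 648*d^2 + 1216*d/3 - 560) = 4*d^6/3 + d^5/3 - 60*d^4 + 3487*d^3/81 + 52666*d^2/81 + 32836*d/81 - 15128/27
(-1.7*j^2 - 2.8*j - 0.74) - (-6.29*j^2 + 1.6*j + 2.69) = 4.59*j^2 - 4.4*j - 3.43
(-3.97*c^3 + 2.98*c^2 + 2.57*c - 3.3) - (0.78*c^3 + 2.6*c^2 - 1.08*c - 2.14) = -4.75*c^3 + 0.38*c^2 + 3.65*c - 1.16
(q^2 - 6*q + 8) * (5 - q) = -q^3 + 11*q^2 - 38*q + 40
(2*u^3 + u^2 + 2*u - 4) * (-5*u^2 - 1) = -10*u^5 - 5*u^4 - 12*u^3 + 19*u^2 - 2*u + 4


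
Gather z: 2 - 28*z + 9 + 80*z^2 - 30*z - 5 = 80*z^2 - 58*z + 6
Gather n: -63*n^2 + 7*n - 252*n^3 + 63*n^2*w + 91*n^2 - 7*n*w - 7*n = -252*n^3 + n^2*(63*w + 28) - 7*n*w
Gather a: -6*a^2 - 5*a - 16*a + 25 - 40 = -6*a^2 - 21*a - 15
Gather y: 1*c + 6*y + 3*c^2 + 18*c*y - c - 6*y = 3*c^2 + 18*c*y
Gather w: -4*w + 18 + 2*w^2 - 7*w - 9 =2*w^2 - 11*w + 9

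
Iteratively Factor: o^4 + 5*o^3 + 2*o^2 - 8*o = (o + 4)*(o^3 + o^2 - 2*o) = (o + 2)*(o + 4)*(o^2 - o) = o*(o + 2)*(o + 4)*(o - 1)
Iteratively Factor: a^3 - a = (a - 1)*(a^2 + a) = (a - 1)*(a + 1)*(a)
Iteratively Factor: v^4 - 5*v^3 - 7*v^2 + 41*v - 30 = (v - 5)*(v^3 - 7*v + 6) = (v - 5)*(v - 2)*(v^2 + 2*v - 3) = (v - 5)*(v - 2)*(v + 3)*(v - 1)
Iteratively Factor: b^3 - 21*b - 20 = (b + 1)*(b^2 - b - 20) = (b + 1)*(b + 4)*(b - 5)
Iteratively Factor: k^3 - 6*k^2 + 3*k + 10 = (k - 5)*(k^2 - k - 2) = (k - 5)*(k + 1)*(k - 2)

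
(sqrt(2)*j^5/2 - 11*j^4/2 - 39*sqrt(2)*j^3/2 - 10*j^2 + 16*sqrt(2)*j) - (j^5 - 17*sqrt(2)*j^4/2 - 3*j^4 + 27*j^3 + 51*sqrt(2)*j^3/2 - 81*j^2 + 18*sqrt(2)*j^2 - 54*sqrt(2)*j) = -j^5 + sqrt(2)*j^5/2 - 5*j^4/2 + 17*sqrt(2)*j^4/2 - 45*sqrt(2)*j^3 - 27*j^3 - 18*sqrt(2)*j^2 + 71*j^2 + 70*sqrt(2)*j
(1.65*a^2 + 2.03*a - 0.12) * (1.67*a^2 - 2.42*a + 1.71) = 2.7555*a^4 - 0.6029*a^3 - 2.2915*a^2 + 3.7617*a - 0.2052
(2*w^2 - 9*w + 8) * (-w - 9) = -2*w^3 - 9*w^2 + 73*w - 72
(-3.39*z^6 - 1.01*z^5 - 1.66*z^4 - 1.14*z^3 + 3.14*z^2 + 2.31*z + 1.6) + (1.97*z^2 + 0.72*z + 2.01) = -3.39*z^6 - 1.01*z^5 - 1.66*z^4 - 1.14*z^3 + 5.11*z^2 + 3.03*z + 3.61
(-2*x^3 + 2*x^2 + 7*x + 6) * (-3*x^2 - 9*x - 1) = 6*x^5 + 12*x^4 - 37*x^3 - 83*x^2 - 61*x - 6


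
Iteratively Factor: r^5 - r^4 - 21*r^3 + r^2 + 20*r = (r + 1)*(r^4 - 2*r^3 - 19*r^2 + 20*r) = (r - 5)*(r + 1)*(r^3 + 3*r^2 - 4*r) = r*(r - 5)*(r + 1)*(r^2 + 3*r - 4) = r*(r - 5)*(r + 1)*(r + 4)*(r - 1)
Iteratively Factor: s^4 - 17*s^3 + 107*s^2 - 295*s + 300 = (s - 3)*(s^3 - 14*s^2 + 65*s - 100) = (s - 4)*(s - 3)*(s^2 - 10*s + 25) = (s - 5)*(s - 4)*(s - 3)*(s - 5)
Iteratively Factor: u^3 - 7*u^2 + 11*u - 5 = (u - 1)*(u^2 - 6*u + 5) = (u - 1)^2*(u - 5)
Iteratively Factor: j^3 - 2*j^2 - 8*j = (j + 2)*(j^2 - 4*j) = (j - 4)*(j + 2)*(j)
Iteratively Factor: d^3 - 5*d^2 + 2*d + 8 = (d - 2)*(d^2 - 3*d - 4) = (d - 2)*(d + 1)*(d - 4)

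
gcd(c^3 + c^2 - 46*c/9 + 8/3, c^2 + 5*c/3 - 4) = c^2 + 5*c/3 - 4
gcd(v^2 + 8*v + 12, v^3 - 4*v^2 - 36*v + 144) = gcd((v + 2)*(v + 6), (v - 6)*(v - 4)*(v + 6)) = v + 6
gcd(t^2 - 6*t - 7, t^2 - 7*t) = t - 7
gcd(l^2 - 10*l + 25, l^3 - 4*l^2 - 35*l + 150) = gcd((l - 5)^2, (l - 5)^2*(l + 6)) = l^2 - 10*l + 25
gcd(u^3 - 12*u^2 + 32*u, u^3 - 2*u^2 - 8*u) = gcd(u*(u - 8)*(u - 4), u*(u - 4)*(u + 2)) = u^2 - 4*u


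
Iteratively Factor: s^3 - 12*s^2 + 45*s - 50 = (s - 5)*(s^2 - 7*s + 10) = (s - 5)^2*(s - 2)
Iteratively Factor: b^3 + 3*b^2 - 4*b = (b - 1)*(b^2 + 4*b) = b*(b - 1)*(b + 4)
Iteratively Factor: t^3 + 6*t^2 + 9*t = (t + 3)*(t^2 + 3*t) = (t + 3)^2*(t)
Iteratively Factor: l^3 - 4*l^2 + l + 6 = (l - 2)*(l^2 - 2*l - 3) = (l - 2)*(l + 1)*(l - 3)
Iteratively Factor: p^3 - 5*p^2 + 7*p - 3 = (p - 1)*(p^2 - 4*p + 3) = (p - 3)*(p - 1)*(p - 1)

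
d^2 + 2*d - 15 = (d - 3)*(d + 5)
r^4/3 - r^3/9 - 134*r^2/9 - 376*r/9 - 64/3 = (r/3 + 1)*(r - 8)*(r + 2/3)*(r + 4)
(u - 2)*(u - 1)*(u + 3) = u^3 - 7*u + 6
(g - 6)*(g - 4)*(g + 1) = g^3 - 9*g^2 + 14*g + 24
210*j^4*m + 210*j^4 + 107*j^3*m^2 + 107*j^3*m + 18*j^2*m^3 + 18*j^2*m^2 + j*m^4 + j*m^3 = (5*j + m)*(6*j + m)*(7*j + m)*(j*m + j)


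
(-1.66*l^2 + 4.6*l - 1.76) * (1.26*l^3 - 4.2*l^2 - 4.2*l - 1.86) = -2.0916*l^5 + 12.768*l^4 - 14.5656*l^3 - 8.8404*l^2 - 1.164*l + 3.2736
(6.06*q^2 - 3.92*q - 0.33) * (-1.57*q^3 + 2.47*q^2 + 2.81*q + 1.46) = -9.5142*q^5 + 21.1226*q^4 + 7.8643*q^3 - 2.9827*q^2 - 6.6505*q - 0.4818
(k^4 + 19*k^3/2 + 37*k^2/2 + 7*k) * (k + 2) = k^5 + 23*k^4/2 + 75*k^3/2 + 44*k^2 + 14*k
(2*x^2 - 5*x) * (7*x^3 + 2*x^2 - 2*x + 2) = 14*x^5 - 31*x^4 - 14*x^3 + 14*x^2 - 10*x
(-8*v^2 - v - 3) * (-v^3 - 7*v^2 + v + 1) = 8*v^5 + 57*v^4 + 2*v^3 + 12*v^2 - 4*v - 3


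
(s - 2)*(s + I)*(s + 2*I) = s^3 - 2*s^2 + 3*I*s^2 - 2*s - 6*I*s + 4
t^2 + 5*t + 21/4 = (t + 3/2)*(t + 7/2)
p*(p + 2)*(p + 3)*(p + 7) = p^4 + 12*p^3 + 41*p^2 + 42*p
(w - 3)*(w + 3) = w^2 - 9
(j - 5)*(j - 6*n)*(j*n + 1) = j^3*n - 6*j^2*n^2 - 5*j^2*n + j^2 + 30*j*n^2 - 6*j*n - 5*j + 30*n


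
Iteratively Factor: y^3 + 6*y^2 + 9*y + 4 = (y + 1)*(y^2 + 5*y + 4) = (y + 1)*(y + 4)*(y + 1)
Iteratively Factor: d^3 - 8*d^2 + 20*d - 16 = (d - 2)*(d^2 - 6*d + 8) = (d - 2)^2*(d - 4)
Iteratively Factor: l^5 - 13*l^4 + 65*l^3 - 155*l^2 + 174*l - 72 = (l - 4)*(l^4 - 9*l^3 + 29*l^2 - 39*l + 18) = (l - 4)*(l - 2)*(l^3 - 7*l^2 + 15*l - 9) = (l - 4)*(l - 2)*(l - 1)*(l^2 - 6*l + 9) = (l - 4)*(l - 3)*(l - 2)*(l - 1)*(l - 3)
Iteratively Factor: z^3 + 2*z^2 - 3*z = (z + 3)*(z^2 - z) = z*(z + 3)*(z - 1)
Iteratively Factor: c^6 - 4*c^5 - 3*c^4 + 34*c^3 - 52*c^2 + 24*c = (c - 2)*(c^5 - 2*c^4 - 7*c^3 + 20*c^2 - 12*c) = (c - 2)*(c - 1)*(c^4 - c^3 - 8*c^2 + 12*c) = (c - 2)^2*(c - 1)*(c^3 + c^2 - 6*c) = (c - 2)^3*(c - 1)*(c^2 + 3*c) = c*(c - 2)^3*(c - 1)*(c + 3)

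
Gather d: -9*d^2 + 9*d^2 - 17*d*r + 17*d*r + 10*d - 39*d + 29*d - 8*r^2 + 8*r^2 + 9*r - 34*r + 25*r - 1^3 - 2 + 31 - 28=0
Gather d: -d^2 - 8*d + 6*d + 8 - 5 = -d^2 - 2*d + 3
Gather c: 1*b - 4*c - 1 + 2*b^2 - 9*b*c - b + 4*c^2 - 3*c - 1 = 2*b^2 + 4*c^2 + c*(-9*b - 7) - 2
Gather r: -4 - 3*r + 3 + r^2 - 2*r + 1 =r^2 - 5*r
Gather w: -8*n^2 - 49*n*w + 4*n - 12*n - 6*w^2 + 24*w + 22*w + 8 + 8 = -8*n^2 - 8*n - 6*w^2 + w*(46 - 49*n) + 16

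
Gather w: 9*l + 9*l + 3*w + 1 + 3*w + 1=18*l + 6*w + 2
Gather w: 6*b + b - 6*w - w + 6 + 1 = 7*b - 7*w + 7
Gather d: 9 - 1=8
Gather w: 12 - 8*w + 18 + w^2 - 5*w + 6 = w^2 - 13*w + 36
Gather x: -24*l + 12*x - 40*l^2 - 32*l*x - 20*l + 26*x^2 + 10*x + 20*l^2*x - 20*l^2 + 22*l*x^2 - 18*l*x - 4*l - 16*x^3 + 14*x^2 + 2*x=-60*l^2 - 48*l - 16*x^3 + x^2*(22*l + 40) + x*(20*l^2 - 50*l + 24)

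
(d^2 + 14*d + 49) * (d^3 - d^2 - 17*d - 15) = d^5 + 13*d^4 + 18*d^3 - 302*d^2 - 1043*d - 735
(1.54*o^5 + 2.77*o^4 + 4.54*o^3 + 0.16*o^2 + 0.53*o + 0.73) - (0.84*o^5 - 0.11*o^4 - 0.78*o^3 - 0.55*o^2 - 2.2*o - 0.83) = 0.7*o^5 + 2.88*o^4 + 5.32*o^3 + 0.71*o^2 + 2.73*o + 1.56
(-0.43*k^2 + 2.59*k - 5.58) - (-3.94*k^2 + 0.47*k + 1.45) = 3.51*k^2 + 2.12*k - 7.03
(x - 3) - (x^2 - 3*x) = -x^2 + 4*x - 3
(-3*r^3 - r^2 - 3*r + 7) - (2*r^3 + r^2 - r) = -5*r^3 - 2*r^2 - 2*r + 7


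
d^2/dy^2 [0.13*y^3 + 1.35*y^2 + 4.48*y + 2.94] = 0.78*y + 2.7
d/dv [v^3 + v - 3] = 3*v^2 + 1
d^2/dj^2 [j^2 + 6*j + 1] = 2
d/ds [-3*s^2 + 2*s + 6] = 2 - 6*s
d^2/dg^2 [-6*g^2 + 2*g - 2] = -12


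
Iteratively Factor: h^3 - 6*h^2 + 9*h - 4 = (h - 1)*(h^2 - 5*h + 4) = (h - 1)^2*(h - 4)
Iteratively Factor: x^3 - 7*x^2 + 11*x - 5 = (x - 5)*(x^2 - 2*x + 1) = (x - 5)*(x - 1)*(x - 1)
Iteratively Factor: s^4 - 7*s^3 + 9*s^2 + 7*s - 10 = (s - 5)*(s^3 - 2*s^2 - s + 2) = (s - 5)*(s - 1)*(s^2 - s - 2) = (s - 5)*(s - 1)*(s + 1)*(s - 2)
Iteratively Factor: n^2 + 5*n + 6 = (n + 2)*(n + 3)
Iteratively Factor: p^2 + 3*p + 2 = (p + 2)*(p + 1)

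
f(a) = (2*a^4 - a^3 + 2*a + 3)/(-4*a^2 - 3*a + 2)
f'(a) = (8*a + 3)*(2*a^4 - a^3 + 2*a + 3)/(-4*a^2 - 3*a + 2)^2 + (8*a^3 - 3*a^2 + 2)/(-4*a^2 - 3*a + 2)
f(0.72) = -2.06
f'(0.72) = 6.55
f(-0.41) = 0.90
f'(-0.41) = 0.27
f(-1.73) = -4.73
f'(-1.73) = -0.61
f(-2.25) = -5.32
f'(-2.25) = 2.14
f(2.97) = -3.28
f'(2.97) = -2.31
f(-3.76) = -10.36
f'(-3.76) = 4.28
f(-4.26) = -12.64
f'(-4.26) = 4.81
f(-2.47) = -5.84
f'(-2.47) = 2.60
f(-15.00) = -122.62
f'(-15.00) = 15.62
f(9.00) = -35.57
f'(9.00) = -8.38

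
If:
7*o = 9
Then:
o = 9/7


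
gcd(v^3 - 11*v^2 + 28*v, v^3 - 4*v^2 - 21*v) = v^2 - 7*v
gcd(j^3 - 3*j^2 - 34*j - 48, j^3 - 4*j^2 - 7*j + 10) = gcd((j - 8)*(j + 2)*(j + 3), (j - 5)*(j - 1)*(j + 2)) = j + 2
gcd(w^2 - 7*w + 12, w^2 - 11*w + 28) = w - 4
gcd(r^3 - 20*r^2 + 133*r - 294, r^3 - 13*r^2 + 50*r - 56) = r - 7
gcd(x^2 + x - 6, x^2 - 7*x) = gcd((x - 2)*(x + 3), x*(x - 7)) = 1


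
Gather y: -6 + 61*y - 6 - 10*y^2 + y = -10*y^2 + 62*y - 12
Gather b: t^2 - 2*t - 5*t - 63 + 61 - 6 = t^2 - 7*t - 8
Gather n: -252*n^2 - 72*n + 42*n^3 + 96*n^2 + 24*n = 42*n^3 - 156*n^2 - 48*n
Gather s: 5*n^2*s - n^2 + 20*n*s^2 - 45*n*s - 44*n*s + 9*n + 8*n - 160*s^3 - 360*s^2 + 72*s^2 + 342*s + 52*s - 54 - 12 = -n^2 + 17*n - 160*s^3 + s^2*(20*n - 288) + s*(5*n^2 - 89*n + 394) - 66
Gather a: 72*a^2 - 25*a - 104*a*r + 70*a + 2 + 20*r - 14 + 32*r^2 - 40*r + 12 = 72*a^2 + a*(45 - 104*r) + 32*r^2 - 20*r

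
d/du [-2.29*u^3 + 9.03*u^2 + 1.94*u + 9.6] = -6.87*u^2 + 18.06*u + 1.94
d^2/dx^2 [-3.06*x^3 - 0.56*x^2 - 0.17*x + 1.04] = -18.36*x - 1.12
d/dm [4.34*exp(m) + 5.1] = 4.34*exp(m)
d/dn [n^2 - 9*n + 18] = 2*n - 9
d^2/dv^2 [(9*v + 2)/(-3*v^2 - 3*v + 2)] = 6*(-3*(2*v + 1)^2*(9*v + 2) + (27*v + 11)*(3*v^2 + 3*v - 2))/(3*v^2 + 3*v - 2)^3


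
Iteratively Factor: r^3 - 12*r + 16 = (r - 2)*(r^2 + 2*r - 8) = (r - 2)*(r + 4)*(r - 2)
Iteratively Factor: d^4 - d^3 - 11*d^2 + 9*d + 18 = (d - 3)*(d^3 + 2*d^2 - 5*d - 6) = (d - 3)*(d + 1)*(d^2 + d - 6) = (d - 3)*(d + 1)*(d + 3)*(d - 2)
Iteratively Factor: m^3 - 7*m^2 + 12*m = (m)*(m^2 - 7*m + 12) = m*(m - 4)*(m - 3)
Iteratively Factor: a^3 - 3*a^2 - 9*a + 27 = (a - 3)*(a^2 - 9) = (a - 3)*(a + 3)*(a - 3)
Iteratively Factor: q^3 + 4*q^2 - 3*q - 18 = (q + 3)*(q^2 + q - 6) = (q - 2)*(q + 3)*(q + 3)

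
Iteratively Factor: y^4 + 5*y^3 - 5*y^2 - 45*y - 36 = (y + 3)*(y^3 + 2*y^2 - 11*y - 12) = (y + 3)*(y + 4)*(y^2 - 2*y - 3) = (y - 3)*(y + 3)*(y + 4)*(y + 1)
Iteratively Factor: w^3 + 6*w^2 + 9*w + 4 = (w + 1)*(w^2 + 5*w + 4) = (w + 1)*(w + 4)*(w + 1)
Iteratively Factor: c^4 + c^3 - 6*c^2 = (c)*(c^3 + c^2 - 6*c) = c*(c - 2)*(c^2 + 3*c) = c^2*(c - 2)*(c + 3)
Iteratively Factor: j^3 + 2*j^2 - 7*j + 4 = (j - 1)*(j^2 + 3*j - 4) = (j - 1)*(j + 4)*(j - 1)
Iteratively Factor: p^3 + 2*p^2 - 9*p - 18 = (p + 2)*(p^2 - 9) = (p - 3)*(p + 2)*(p + 3)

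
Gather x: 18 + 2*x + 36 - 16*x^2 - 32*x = -16*x^2 - 30*x + 54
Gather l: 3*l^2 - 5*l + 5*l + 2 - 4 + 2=3*l^2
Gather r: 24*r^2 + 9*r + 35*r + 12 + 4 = 24*r^2 + 44*r + 16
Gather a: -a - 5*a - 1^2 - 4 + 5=-6*a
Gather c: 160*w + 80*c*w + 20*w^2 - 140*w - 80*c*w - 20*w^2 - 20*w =0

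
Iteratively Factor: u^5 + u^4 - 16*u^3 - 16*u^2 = (u)*(u^4 + u^3 - 16*u^2 - 16*u) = u*(u + 4)*(u^3 - 3*u^2 - 4*u) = u^2*(u + 4)*(u^2 - 3*u - 4) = u^2*(u - 4)*(u + 4)*(u + 1)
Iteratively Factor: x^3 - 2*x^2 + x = (x - 1)*(x^2 - x) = (x - 1)^2*(x)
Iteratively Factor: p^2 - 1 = (p + 1)*(p - 1)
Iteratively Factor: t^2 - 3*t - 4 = (t - 4)*(t + 1)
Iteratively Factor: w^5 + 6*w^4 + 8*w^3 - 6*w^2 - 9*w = (w)*(w^4 + 6*w^3 + 8*w^2 - 6*w - 9) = w*(w + 3)*(w^3 + 3*w^2 - w - 3) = w*(w - 1)*(w + 3)*(w^2 + 4*w + 3) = w*(w - 1)*(w + 1)*(w + 3)*(w + 3)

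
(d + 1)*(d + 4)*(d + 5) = d^3 + 10*d^2 + 29*d + 20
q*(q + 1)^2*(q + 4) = q^4 + 6*q^3 + 9*q^2 + 4*q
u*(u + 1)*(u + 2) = u^3 + 3*u^2 + 2*u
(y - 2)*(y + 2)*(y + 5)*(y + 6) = y^4 + 11*y^3 + 26*y^2 - 44*y - 120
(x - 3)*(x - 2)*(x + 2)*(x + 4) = x^4 + x^3 - 16*x^2 - 4*x + 48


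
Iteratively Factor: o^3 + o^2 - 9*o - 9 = (o - 3)*(o^2 + 4*o + 3) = (o - 3)*(o + 3)*(o + 1)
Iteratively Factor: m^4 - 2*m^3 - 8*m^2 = (m + 2)*(m^3 - 4*m^2) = (m - 4)*(m + 2)*(m^2) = m*(m - 4)*(m + 2)*(m)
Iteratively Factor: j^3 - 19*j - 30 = (j - 5)*(j^2 + 5*j + 6) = (j - 5)*(j + 3)*(j + 2)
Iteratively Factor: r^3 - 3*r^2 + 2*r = (r)*(r^2 - 3*r + 2) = r*(r - 1)*(r - 2)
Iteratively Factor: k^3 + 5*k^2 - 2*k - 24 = (k + 3)*(k^2 + 2*k - 8) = (k + 3)*(k + 4)*(k - 2)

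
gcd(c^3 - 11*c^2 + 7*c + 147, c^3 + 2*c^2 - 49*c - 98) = c - 7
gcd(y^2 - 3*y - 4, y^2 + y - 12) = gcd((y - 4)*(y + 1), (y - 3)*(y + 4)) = 1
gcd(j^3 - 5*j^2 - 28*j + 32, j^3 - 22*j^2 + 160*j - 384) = j - 8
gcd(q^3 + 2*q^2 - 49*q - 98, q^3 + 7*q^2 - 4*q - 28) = q^2 + 9*q + 14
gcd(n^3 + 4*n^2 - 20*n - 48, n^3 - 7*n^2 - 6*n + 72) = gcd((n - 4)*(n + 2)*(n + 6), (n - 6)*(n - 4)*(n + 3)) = n - 4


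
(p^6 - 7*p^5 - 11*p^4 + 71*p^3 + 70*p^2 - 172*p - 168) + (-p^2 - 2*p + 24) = p^6 - 7*p^5 - 11*p^4 + 71*p^3 + 69*p^2 - 174*p - 144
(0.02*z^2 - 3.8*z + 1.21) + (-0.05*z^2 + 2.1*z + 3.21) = -0.03*z^2 - 1.7*z + 4.42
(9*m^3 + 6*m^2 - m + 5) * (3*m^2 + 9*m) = 27*m^5 + 99*m^4 + 51*m^3 + 6*m^2 + 45*m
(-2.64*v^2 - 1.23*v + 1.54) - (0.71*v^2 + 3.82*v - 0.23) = -3.35*v^2 - 5.05*v + 1.77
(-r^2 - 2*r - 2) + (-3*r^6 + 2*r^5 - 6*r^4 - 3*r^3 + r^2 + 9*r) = -3*r^6 + 2*r^5 - 6*r^4 - 3*r^3 + 7*r - 2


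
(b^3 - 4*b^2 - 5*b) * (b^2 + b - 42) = b^5 - 3*b^4 - 51*b^3 + 163*b^2 + 210*b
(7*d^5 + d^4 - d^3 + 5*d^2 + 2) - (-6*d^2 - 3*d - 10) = 7*d^5 + d^4 - d^3 + 11*d^2 + 3*d + 12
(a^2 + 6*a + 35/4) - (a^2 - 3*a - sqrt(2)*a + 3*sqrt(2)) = sqrt(2)*a + 9*a - 3*sqrt(2) + 35/4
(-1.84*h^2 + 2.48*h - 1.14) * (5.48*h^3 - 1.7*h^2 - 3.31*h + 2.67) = -10.0832*h^5 + 16.7184*h^4 - 4.3728*h^3 - 11.1836*h^2 + 10.395*h - 3.0438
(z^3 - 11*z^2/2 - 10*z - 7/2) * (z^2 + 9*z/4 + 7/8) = z^5 - 13*z^4/4 - 43*z^3/2 - 493*z^2/16 - 133*z/8 - 49/16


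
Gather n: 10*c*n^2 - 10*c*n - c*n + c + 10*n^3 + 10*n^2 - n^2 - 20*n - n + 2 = c + 10*n^3 + n^2*(10*c + 9) + n*(-11*c - 21) + 2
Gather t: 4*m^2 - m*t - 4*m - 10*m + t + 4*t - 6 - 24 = 4*m^2 - 14*m + t*(5 - m) - 30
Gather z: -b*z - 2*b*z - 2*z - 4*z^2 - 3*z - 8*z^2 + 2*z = -12*z^2 + z*(-3*b - 3)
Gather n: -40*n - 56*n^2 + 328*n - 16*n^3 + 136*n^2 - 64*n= -16*n^3 + 80*n^2 + 224*n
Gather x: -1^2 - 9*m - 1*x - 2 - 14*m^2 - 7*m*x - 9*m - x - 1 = -14*m^2 - 18*m + x*(-7*m - 2) - 4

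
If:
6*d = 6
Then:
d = 1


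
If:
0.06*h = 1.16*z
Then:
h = 19.3333333333333*z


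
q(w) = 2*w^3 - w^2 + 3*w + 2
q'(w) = 6*w^2 - 2*w + 3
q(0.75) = 4.53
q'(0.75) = 4.88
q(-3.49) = -105.67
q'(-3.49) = 83.06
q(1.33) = 8.93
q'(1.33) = 10.95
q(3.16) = 64.60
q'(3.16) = 56.59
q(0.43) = 3.26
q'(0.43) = 3.25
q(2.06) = 21.42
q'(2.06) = 24.34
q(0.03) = 2.09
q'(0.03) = 2.95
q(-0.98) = -3.78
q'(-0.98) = 10.72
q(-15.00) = -7018.00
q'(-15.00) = 1383.00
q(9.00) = 1406.00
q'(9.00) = 471.00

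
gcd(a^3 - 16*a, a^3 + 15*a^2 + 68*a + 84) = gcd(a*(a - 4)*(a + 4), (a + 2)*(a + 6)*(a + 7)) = 1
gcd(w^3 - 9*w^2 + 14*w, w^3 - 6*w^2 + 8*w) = w^2 - 2*w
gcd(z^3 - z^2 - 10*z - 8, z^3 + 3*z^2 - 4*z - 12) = z + 2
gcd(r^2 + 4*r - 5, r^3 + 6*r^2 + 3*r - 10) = r^2 + 4*r - 5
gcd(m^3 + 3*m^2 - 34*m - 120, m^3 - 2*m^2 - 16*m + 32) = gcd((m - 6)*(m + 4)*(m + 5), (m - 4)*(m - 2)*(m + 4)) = m + 4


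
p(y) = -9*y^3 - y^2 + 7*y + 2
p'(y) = -27*y^2 - 2*y + 7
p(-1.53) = 21.18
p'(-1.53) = -53.14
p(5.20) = -1254.11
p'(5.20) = -733.48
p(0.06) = 2.41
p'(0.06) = 6.78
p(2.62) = -148.39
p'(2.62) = -183.58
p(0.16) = 3.06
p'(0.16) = 5.99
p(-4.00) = 534.00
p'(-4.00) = -417.00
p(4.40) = -753.22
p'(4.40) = -524.52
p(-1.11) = 5.31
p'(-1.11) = -24.05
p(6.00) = -1936.00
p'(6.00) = -977.00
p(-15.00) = 30047.00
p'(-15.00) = -6038.00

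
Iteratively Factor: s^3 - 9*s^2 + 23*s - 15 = (s - 3)*(s^2 - 6*s + 5) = (s - 5)*(s - 3)*(s - 1)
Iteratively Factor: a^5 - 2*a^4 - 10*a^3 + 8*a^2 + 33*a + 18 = (a - 3)*(a^4 + a^3 - 7*a^2 - 13*a - 6) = (a - 3)^2*(a^3 + 4*a^2 + 5*a + 2) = (a - 3)^2*(a + 1)*(a^2 + 3*a + 2) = (a - 3)^2*(a + 1)^2*(a + 2)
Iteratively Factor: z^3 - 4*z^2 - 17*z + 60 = (z - 5)*(z^2 + z - 12) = (z - 5)*(z - 3)*(z + 4)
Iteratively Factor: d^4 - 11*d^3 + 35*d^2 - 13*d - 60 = (d - 4)*(d^3 - 7*d^2 + 7*d + 15) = (d - 5)*(d - 4)*(d^2 - 2*d - 3) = (d - 5)*(d - 4)*(d + 1)*(d - 3)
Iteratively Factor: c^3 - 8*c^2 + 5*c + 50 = (c + 2)*(c^2 - 10*c + 25) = (c - 5)*(c + 2)*(c - 5)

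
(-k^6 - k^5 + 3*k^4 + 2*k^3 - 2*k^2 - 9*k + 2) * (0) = 0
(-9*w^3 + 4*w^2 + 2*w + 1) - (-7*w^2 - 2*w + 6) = -9*w^3 + 11*w^2 + 4*w - 5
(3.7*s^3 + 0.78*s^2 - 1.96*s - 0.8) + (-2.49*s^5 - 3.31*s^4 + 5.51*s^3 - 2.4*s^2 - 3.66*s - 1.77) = -2.49*s^5 - 3.31*s^4 + 9.21*s^3 - 1.62*s^2 - 5.62*s - 2.57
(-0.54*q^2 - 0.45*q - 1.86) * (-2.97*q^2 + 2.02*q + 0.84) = 1.6038*q^4 + 0.2457*q^3 + 4.1616*q^2 - 4.1352*q - 1.5624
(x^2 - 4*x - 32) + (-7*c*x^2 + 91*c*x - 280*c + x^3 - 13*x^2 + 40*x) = -7*c*x^2 + 91*c*x - 280*c + x^3 - 12*x^2 + 36*x - 32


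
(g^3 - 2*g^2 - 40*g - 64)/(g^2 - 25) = (g^3 - 2*g^2 - 40*g - 64)/(g^2 - 25)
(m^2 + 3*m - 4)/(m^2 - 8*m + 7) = (m + 4)/(m - 7)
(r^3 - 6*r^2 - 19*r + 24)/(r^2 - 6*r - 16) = (r^2 + 2*r - 3)/(r + 2)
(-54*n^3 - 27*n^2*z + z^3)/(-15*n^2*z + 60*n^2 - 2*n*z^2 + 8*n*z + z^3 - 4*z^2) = (-18*n^2 - 3*n*z + z^2)/(-5*n*z + 20*n + z^2 - 4*z)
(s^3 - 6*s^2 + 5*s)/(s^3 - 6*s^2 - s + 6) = s*(s - 5)/(s^2 - 5*s - 6)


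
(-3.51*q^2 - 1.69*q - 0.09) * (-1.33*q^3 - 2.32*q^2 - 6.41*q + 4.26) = 4.6683*q^5 + 10.3909*q^4 + 26.5396*q^3 - 3.9109*q^2 - 6.6225*q - 0.3834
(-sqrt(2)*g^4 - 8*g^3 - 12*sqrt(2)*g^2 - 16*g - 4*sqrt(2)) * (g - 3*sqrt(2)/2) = -sqrt(2)*g^5 - 5*g^4 + 20*g^2 + 20*sqrt(2)*g + 12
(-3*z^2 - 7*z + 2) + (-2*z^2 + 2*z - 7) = -5*z^2 - 5*z - 5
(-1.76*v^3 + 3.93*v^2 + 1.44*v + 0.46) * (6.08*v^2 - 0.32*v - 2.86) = -10.7008*v^5 + 24.4576*v^4 + 12.5312*v^3 - 8.9038*v^2 - 4.2656*v - 1.3156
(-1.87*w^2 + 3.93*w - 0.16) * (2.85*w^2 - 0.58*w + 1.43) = -5.3295*w^4 + 12.2851*w^3 - 5.4095*w^2 + 5.7127*w - 0.2288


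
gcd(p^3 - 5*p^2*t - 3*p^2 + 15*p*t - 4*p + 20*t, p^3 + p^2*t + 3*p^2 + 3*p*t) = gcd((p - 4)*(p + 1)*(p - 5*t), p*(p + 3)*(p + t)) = 1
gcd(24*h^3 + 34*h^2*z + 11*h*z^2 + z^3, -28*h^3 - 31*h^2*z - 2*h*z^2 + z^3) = 4*h^2 + 5*h*z + z^2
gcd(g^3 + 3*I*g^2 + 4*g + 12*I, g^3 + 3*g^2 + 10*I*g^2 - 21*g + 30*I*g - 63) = g + 3*I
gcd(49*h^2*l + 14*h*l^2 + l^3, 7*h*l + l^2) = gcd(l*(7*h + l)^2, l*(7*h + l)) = 7*h*l + l^2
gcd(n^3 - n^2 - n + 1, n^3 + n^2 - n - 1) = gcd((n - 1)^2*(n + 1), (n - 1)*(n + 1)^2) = n^2 - 1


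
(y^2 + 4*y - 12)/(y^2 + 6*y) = (y - 2)/y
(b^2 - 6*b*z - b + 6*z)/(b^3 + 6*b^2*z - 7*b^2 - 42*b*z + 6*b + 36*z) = (b - 6*z)/(b^2 + 6*b*z - 6*b - 36*z)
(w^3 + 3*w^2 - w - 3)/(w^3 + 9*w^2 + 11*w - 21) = (w + 1)/(w + 7)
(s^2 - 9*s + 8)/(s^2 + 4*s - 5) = (s - 8)/(s + 5)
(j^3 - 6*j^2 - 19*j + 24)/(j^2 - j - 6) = (-j^3 + 6*j^2 + 19*j - 24)/(-j^2 + j + 6)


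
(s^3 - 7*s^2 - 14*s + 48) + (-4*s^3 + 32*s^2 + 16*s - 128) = -3*s^3 + 25*s^2 + 2*s - 80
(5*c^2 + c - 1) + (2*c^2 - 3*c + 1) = 7*c^2 - 2*c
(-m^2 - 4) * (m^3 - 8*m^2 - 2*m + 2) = -m^5 + 8*m^4 - 2*m^3 + 30*m^2 + 8*m - 8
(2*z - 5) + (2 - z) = z - 3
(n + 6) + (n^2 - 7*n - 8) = n^2 - 6*n - 2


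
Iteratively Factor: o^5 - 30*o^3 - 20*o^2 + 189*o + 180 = (o - 5)*(o^4 + 5*o^3 - 5*o^2 - 45*o - 36) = (o - 5)*(o + 3)*(o^3 + 2*o^2 - 11*o - 12) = (o - 5)*(o + 3)*(o + 4)*(o^2 - 2*o - 3) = (o - 5)*(o - 3)*(o + 3)*(o + 4)*(o + 1)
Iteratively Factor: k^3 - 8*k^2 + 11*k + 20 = (k - 5)*(k^2 - 3*k - 4) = (k - 5)*(k + 1)*(k - 4)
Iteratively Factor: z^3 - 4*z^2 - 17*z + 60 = (z + 4)*(z^2 - 8*z + 15) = (z - 5)*(z + 4)*(z - 3)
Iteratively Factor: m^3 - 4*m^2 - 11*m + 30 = (m - 5)*(m^2 + m - 6) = (m - 5)*(m - 2)*(m + 3)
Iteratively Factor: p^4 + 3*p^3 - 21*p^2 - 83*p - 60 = (p - 5)*(p^3 + 8*p^2 + 19*p + 12) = (p - 5)*(p + 1)*(p^2 + 7*p + 12) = (p - 5)*(p + 1)*(p + 4)*(p + 3)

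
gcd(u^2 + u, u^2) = u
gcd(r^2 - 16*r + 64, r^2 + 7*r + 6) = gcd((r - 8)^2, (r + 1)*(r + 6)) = 1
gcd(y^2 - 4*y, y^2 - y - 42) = 1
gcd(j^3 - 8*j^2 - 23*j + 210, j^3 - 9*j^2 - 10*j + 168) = j^2 - 13*j + 42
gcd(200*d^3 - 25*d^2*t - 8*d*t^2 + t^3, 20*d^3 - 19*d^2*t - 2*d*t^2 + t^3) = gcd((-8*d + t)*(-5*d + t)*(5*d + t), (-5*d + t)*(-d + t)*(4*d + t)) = -5*d + t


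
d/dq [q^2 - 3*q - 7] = 2*q - 3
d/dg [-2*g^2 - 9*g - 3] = -4*g - 9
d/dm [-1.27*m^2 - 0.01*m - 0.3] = -2.54*m - 0.01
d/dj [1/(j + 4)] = -1/(j + 4)^2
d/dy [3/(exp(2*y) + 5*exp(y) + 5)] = (-6*exp(y) - 15)*exp(y)/(exp(2*y) + 5*exp(y) + 5)^2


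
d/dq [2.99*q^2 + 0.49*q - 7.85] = 5.98*q + 0.49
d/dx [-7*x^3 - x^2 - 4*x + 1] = -21*x^2 - 2*x - 4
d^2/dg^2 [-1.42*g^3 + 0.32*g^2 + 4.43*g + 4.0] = 0.64 - 8.52*g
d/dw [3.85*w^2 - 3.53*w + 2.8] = 7.7*w - 3.53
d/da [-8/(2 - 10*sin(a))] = -20*cos(a)/(5*sin(a) - 1)^2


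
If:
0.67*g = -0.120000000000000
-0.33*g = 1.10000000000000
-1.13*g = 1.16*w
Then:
No Solution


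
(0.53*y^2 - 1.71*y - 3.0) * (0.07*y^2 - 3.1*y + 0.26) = 0.0371*y^4 - 1.7627*y^3 + 5.2288*y^2 + 8.8554*y - 0.78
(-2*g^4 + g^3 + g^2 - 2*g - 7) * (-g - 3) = 2*g^5 + 5*g^4 - 4*g^3 - g^2 + 13*g + 21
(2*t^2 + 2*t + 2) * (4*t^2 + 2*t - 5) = 8*t^4 + 12*t^3 + 2*t^2 - 6*t - 10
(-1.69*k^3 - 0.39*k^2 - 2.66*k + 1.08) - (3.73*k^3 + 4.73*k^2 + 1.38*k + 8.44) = -5.42*k^3 - 5.12*k^2 - 4.04*k - 7.36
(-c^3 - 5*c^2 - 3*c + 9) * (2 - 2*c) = 2*c^4 + 8*c^3 - 4*c^2 - 24*c + 18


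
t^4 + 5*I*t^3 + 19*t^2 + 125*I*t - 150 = (t - 5*I)*(t + 2*I)*(t + 3*I)*(t + 5*I)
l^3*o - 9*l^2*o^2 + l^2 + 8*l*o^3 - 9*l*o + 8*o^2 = (l - 8*o)*(l - o)*(l*o + 1)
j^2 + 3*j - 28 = (j - 4)*(j + 7)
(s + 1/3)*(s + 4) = s^2 + 13*s/3 + 4/3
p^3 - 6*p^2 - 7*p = p*(p - 7)*(p + 1)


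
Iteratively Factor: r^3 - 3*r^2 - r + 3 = (r - 1)*(r^2 - 2*r - 3) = (r - 3)*(r - 1)*(r + 1)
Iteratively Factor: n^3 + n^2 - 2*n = (n + 2)*(n^2 - n) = n*(n + 2)*(n - 1)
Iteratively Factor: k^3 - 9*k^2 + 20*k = (k - 4)*(k^2 - 5*k) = (k - 5)*(k - 4)*(k)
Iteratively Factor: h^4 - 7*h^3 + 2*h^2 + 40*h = (h - 4)*(h^3 - 3*h^2 - 10*h) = (h - 5)*(h - 4)*(h^2 + 2*h) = (h - 5)*(h - 4)*(h + 2)*(h)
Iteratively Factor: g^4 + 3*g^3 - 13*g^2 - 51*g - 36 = (g + 1)*(g^3 + 2*g^2 - 15*g - 36) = (g - 4)*(g + 1)*(g^2 + 6*g + 9) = (g - 4)*(g + 1)*(g + 3)*(g + 3)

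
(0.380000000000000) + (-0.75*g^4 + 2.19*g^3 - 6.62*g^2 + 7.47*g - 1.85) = -0.75*g^4 + 2.19*g^3 - 6.62*g^2 + 7.47*g - 1.47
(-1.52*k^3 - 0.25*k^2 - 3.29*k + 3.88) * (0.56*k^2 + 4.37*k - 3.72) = -0.8512*k^5 - 6.7824*k^4 + 2.7195*k^3 - 11.2745*k^2 + 29.1944*k - 14.4336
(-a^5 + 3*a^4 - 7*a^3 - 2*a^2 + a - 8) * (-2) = 2*a^5 - 6*a^4 + 14*a^3 + 4*a^2 - 2*a + 16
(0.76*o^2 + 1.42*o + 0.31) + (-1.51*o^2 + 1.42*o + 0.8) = -0.75*o^2 + 2.84*o + 1.11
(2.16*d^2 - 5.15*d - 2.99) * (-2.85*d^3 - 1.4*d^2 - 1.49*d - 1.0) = -6.156*d^5 + 11.6535*d^4 + 12.5131*d^3 + 9.6995*d^2 + 9.6051*d + 2.99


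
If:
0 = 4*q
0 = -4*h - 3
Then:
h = -3/4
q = 0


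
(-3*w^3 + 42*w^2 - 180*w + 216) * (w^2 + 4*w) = -3*w^5 + 30*w^4 - 12*w^3 - 504*w^2 + 864*w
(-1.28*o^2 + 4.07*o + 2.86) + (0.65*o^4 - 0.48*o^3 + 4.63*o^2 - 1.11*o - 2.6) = 0.65*o^4 - 0.48*o^3 + 3.35*o^2 + 2.96*o + 0.26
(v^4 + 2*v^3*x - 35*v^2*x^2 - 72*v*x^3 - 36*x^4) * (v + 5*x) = v^5 + 7*v^4*x - 25*v^3*x^2 - 247*v^2*x^3 - 396*v*x^4 - 180*x^5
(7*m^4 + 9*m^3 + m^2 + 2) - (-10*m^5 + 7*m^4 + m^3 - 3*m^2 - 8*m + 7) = 10*m^5 + 8*m^3 + 4*m^2 + 8*m - 5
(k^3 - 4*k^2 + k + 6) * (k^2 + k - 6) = k^5 - 3*k^4 - 9*k^3 + 31*k^2 - 36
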